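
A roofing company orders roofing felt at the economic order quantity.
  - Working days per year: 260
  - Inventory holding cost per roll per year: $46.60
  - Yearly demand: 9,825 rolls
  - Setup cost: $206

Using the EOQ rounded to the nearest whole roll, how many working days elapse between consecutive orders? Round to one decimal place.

Q* = √(2·D·S / H) = √(2·9,825·206 / 46.6) = √86,864.8 ≈ 294.73 → Q = 295 rolls
Days between orders = 260 / (D/Q) = 260 / 33.305 ≈ 7.807

7.8 days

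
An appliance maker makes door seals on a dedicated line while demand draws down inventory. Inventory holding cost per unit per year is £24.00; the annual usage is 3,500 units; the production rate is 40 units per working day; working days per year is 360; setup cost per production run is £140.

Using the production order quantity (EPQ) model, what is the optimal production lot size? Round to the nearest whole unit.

232 units

d = 3,500/360 = 9.7222 units/day;  effective holding cost H(1 − d/p) = 24·(1 − 9.7222/40) = 18.16667
Q* = √(2DS / H_eff) = √(2·3,500·140 / 18.16667) ≈ 232.26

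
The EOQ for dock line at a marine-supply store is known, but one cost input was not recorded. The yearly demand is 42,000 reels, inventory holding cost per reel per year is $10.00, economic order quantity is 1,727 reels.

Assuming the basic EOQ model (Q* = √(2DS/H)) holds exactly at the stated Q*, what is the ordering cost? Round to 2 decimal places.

$355.06

From Q* = √(2DS/H) ⇒ Q*² = 2DS/H.
S = Q²H / (2D) = 1,727² × 10 / (2 × 42,000) = 355.0630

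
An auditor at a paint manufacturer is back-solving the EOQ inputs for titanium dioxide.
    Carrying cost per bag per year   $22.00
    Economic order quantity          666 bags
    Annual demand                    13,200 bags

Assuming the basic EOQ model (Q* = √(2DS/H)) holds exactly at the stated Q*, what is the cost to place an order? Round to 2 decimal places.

$369.63

Since Q* = (2DS/H)^½, squaring gives Q*²·H = 2DS.
S = Q²H / (2D) = 666² × 22 / (2 × 13,200) = 369.6300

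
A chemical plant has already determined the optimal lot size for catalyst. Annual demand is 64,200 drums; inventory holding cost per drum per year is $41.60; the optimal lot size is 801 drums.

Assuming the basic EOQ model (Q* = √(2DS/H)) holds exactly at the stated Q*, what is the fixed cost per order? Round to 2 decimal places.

$207.87

Since Q* = (2DS/H)^½, squaring gives Q*²·H = 2DS.
S = Q²H / (2D) = 801² × 41.6 / (2 × 64,200) = 207.8707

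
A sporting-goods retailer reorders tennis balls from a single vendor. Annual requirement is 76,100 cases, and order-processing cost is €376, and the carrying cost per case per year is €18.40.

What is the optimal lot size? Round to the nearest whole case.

2DS/H = 2·76,100·376/18.4 = 3,110,173.91
EOQ = √3,110,173.91 ≈ 1,763.57

1,764 cases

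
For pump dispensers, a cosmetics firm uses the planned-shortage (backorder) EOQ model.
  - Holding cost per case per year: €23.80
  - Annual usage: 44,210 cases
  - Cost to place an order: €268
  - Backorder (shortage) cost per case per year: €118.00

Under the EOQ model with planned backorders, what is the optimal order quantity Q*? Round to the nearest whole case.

Q* = √(2DS/H) · √((H + b)/b)
   = √(2 × 44,210 × 268 / 23.8) · √((23.8 + 118) / 118)
   = 997.825 × 1.0962 ≈ 1,093.83

1,094 cases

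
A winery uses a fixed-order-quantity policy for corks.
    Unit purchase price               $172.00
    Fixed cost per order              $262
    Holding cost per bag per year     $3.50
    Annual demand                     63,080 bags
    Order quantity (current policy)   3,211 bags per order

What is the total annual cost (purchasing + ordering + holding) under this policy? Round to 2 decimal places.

Ordering: D/Q × S = 63,080/3,211 × $262 = $5,146.98
Holding:  Q/2 × H = 3,211/2 × $3.5 = $5,619.25
Purchase cost = D·C = 63,080 × 172 = $10,849,760.00
Total = $5,146.98 + $5,619.25 + $10,849,760.00 = $10,860,526.23

$10,860,526.23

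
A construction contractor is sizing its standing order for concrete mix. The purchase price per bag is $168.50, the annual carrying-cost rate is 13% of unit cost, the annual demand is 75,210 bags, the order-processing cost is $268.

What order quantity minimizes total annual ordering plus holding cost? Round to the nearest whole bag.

H = i·C = 0.13 × $168.5 = $21.9050 per bag-year
EOQ = √(2DS/H) = √(2 × 75,210 × 268 / 21.905)
    = √(1,840,336.00) ≈ 1,356.59

1,357 bags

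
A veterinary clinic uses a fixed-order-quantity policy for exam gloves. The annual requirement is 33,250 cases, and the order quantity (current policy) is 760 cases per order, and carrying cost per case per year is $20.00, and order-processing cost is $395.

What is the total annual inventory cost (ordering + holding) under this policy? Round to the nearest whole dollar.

$24,881

Annual ordering cost = (D/Q)·S = (33,250/760) × 395 = $17,281.25
Annual holding cost  = (Q/2)·H = (760/2) × 20 = $7,600.00
Total = $17,281.25 + $7,600.00 = $24,881.25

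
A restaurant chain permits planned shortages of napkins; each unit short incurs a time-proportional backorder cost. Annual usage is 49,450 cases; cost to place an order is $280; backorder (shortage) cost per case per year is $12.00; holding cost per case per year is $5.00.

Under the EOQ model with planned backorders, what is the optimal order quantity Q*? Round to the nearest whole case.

Basic EOQ = √(2·49,450·280/5) = 2,353.381
Backorder adjustment √((H+b)/b) = √((5+12)/12) = 1.1902
Q* = 2,353.381 × 1.1902 ≈ 2,801.08

2,801 cases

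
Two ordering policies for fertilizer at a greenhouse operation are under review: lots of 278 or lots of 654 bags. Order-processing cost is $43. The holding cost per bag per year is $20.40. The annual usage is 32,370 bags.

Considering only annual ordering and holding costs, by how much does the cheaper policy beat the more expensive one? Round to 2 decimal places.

$956.63

Annual cost at Q: ordering D·S/Q plus holding Q·H/2.
TC(278) = (32,370/278)×43 + (278/2)×20.4 = $7,842.47
TC(654) = (32,370/654)×43 + (654/2)×20.4 = $8,799.10
|ΔTC| = |$7,842.47 − $8,799.10| = $956.63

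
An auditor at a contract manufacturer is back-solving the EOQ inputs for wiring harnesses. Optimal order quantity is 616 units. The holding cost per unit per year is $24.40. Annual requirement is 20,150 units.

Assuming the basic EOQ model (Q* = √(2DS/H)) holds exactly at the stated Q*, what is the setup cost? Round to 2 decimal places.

$229.75

From Q* = √(2DS/H) ⇒ Q*² = 2DS/H.
S = Q²H / (2D) = 616² × 24.4 / (2 × 20,150) = 229.7451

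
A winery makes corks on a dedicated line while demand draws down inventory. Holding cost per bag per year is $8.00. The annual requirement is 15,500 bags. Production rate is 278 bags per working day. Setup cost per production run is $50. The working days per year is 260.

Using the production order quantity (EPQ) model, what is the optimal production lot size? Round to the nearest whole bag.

d = 15,500/260 = 59.6154 bags/day;  effective holding cost H(1 − d/p) = 8·(1 − 59.6154/278) = 6.28445
Q* = √(2DS / H_eff) = √(2·15,500·50 / 6.28445) ≈ 496.63

497 bags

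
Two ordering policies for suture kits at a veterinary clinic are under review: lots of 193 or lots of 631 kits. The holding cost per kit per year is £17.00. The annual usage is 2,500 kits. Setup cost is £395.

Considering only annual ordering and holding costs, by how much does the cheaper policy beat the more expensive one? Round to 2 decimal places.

£171.40

For each Q, cost = (D/Q)·S + (Q/2)·H.
TC(193) = (2,500/193)×395 + (193/2)×17 = £6,757.08
TC(631) = (2,500/631)×395 + (631/2)×17 = £6,928.48
Lots of 193 are cheaper by £171.40.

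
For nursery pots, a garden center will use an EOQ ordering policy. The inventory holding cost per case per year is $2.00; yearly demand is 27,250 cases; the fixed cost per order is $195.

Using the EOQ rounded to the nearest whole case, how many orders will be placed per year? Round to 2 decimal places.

11.82 orders per year

Optimal lot size Q* = (2 × 27,250 × $195 / $2)^½ ≈ 2,305.16 → Q = 2,305
N = D/Q = 27,250/2,305 ≈ 11.822 orders/yr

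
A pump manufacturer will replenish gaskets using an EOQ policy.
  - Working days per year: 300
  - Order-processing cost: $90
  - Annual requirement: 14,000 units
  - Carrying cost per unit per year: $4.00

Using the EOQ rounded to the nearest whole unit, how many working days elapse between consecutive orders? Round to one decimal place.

17.0 days

Q* = √(2·D·S / H) = √(2·14,000·90 / 4) = √630,000.0 ≈ 793.73 → Q = 794 units
Cycle time = (working days × Q)/D = (300 × 794) / 14,000 = 17.014 days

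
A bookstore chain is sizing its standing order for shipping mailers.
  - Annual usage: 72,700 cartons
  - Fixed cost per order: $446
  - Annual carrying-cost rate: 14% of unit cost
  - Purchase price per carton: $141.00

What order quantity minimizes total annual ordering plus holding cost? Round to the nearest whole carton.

1,812 cartons

Holding cost per carton per year: H = 14% × $141 = $19.7400
EOQ = √(2DS/H) = √(2 × 72,700 × 446 / 19.74)
    = √(3,285,126.65) ≈ 1,812.49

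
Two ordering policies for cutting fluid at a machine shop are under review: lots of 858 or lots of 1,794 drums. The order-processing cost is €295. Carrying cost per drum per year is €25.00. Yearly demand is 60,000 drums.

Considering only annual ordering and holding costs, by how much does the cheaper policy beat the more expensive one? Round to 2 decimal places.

€936.85

Annual cost at Q: ordering D·S/Q plus holding Q·H/2.
TC(858) = (60,000/858)×295 + (858/2)×25 = €31,354.37
TC(1,794) = (60,000/1,794)×295 + (1,794/2)×25 = €32,291.22
|ΔTC| = |€31,354.37 − €32,291.22| = €936.85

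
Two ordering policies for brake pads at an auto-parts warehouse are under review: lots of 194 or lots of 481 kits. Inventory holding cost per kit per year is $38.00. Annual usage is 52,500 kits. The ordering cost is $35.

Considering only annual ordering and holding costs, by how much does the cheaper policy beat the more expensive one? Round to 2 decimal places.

$198.48

For each Q, cost = (D/Q)·S + (Q/2)·H.
TC(194) = (52,500/194)×35 + (194/2)×38 = $13,157.65
TC(481) = (52,500/481)×35 + (481/2)×38 = $12,959.17
|ΔTC| = |$13,157.65 − $12,959.17| = $198.48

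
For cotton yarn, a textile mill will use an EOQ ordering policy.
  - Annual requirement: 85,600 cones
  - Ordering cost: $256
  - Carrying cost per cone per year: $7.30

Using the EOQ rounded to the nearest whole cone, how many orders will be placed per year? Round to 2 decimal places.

34.94 orders per year

Q* = √(2·D·S / H) = √(2·85,600·256 / 7.3) = √6,003,726.0 ≈ 2,450.25 → Q = 2,450
N = D/Q = 85,600/2,450 ≈ 34.939 orders/yr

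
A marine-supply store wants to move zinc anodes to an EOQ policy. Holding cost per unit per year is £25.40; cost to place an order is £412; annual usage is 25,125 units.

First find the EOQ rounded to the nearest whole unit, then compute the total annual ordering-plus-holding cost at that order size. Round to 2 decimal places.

£22,931.56

2DS/H = 2·25,125·412/25.4 = 815,078.74
EOQ = √815,078.74 ≈ 902.82 → Q = 903 units
Ordering: D/Q × S = 25,125/903 × £412 = £11,463.46
Holding:  Q/2 × H = 903/2 × £25.4 = £11,468.10
Total = £11,463.46 + £11,468.10 = £22,931.56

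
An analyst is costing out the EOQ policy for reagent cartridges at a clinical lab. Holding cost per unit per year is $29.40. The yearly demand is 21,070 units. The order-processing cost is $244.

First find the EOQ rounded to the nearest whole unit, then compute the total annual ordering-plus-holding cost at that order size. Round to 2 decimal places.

$17,386.65

2DS/H = 2·21,070·244/29.4 = 349,733.33
EOQ = √349,733.33 ≈ 591.38 → Q = 591 units
Annual ordering cost = (D/Q)·S = (21,070/591) × 244 = $8,698.95
Annual holding cost  = (Q/2)·H = (591/2) × 29.4 = $8,687.70
Total = $8,698.95 + $8,687.70 = $17,386.65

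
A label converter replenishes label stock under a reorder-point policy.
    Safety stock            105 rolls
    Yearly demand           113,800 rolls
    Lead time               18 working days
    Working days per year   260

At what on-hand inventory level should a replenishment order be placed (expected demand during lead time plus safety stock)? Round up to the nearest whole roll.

7,984 rolls

Daily demand d = 113,800 / 260 = 437.692 rolls/day
Demand during lead time = 437.692 × 18 = 7,878.46
Reorder point = 7,878.46 + 105 = 7,983.46 → round up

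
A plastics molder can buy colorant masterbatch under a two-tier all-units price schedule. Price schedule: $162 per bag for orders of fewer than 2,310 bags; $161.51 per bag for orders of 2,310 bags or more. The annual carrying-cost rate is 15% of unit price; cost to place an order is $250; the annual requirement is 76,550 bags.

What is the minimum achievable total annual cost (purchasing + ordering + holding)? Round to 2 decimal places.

H₁ = 15%×$162 = $24.3000;  H₂ = 15%×$161.51 = $24.2265
EOQ₁ = √(2×76,550×250/24.3000) = 1,255.03  (< 2,310, feasible at tier 1)
EOQ₂ = √(2×76,550×250/24.2265) = 1,256.93  (< 2,310 → use Q = 2,310 at tier-2 price)
TC(tier 1 (EOQ₁), Q≈1,255.0) = $12,431,597.25
TC(tier 2, Q≈2,310.0) = $12,399,856.74
Minimum at tier 2: $12,399,856.74

$12,399,856.74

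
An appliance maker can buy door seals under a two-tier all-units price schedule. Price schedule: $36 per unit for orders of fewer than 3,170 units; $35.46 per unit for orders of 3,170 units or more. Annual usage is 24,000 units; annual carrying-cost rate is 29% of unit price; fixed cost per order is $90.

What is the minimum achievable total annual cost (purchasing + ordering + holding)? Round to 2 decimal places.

H₁ = 29%×$36 = $10.4400;  H₂ = 29%×$35.46 = $10.2834
EOQ₁ = √(2×24,000×90/10.4400) = 643.27  (< 3,170, feasible at tier 1)
EOQ₂ = √(2×24,000×90/10.2834) = 648.15  (< 3,170 → use Q = 3,170 at tier-2 price)
TC(tier 1 (EOQ₁), Q≈643.3) = $870,715.71
TC(tier 2, Q≈3,170.0) = $868,020.58
Minimum at tier 2: $868,020.58

$868,020.58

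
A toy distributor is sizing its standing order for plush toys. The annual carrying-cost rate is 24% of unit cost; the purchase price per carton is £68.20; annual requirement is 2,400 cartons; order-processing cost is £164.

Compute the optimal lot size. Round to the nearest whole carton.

H = i·C = 0.24 × £68.2 = £16.3680 per carton-year
2DS/H = 2·2,400·164/16.368 = 48,093.84
EOQ = √48,093.84 ≈ 219.30

219 cartons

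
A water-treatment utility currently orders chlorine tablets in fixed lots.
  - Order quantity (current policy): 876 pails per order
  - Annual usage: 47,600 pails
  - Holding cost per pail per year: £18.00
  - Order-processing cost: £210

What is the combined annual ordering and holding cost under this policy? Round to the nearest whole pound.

£19,295

Annual ordering cost = (D/Q)·S = (47,600/876) × 210 = £11,410.96
Annual holding cost  = (Q/2)·H = (876/2) × 18 = £7,884.00
Total = £11,410.96 + £7,884.00 = £19,294.96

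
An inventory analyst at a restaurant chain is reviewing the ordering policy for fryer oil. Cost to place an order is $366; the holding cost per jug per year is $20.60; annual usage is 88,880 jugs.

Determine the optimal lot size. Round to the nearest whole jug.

1,777 jugs

Q* = √(2·D·S / H) = √(2·88,880·366 / 20.6) = √3,158,260.2 ≈ 1,777.15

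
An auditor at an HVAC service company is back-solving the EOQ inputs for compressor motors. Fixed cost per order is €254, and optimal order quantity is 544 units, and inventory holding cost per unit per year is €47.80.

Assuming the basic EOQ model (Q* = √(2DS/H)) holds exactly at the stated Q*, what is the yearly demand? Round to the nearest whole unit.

27,846 units per year

EOQ relation: Q² = 2DS/H, so rearrange for the unknown.
D = Q²H / (2S) = 544² × 47.8 / (2 × 254) = 27,845.95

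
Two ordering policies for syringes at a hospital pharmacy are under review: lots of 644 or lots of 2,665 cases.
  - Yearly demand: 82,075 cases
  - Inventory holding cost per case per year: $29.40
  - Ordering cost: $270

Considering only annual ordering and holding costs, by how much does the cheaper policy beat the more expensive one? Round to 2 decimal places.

$3,613.66

Annual cost at Q: ordering D·S/Q plus holding Q·H/2.
TC(644) = (82,075/644)×270 + (644/2)×29.4 = $43,877.13
TC(2,665) = (82,075/2,665)×270 + (2,665/2)×29.4 = $47,490.79
Cheaper: Q = 644.  Difference = $3,613.66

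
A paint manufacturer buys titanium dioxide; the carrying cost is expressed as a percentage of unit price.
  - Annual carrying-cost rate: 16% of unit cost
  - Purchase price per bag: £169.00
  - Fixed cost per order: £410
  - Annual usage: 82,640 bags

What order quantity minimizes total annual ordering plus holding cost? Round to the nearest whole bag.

H = i·C = 0.16 × £169 = £27.0400 per bag-year
Q* = √(2·D·S / H) = √(2·82,640·410 / 27.04) = √2,506,094.7 ≈ 1,583.06

1,583 bags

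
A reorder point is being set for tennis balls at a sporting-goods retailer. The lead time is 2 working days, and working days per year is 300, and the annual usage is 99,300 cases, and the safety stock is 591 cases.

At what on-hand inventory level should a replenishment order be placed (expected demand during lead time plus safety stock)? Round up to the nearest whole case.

1,253 cases

Daily demand d = 99,300 / 300 = 331.000 cases/day
Demand during lead time = 331.000 × 2 = 662.00
Reorder point = 662.00 + 591 = 1,253.00 → round up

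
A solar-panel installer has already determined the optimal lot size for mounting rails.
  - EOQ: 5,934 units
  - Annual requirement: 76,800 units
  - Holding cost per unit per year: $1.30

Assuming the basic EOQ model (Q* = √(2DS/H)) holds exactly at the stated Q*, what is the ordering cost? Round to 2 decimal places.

$298.02

EOQ relation: Q² = 2DS/H, so rearrange for the unknown.
S = Q²H / (2D) = 5,934² × 1.3 / (2 × 76,800) = 298.0212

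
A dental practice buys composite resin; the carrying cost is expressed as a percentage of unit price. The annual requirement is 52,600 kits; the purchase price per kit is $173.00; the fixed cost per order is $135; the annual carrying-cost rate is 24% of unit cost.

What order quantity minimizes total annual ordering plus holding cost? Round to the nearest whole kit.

Holding cost per kit per year: H = 24% × $173 = $41.5200
Q* = √(2·D·S / H) = √(2·52,600·135 / 41.52) = √342,052.0 ≈ 584.85

585 kits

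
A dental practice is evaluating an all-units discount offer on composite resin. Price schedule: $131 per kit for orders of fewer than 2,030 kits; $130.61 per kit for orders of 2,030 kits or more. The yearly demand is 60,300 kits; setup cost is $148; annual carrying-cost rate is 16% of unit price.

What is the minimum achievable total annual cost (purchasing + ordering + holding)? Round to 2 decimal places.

$7,901,390.32

H₁ = 16%×$131 = $20.9600;  H₂ = 16%×$130.61 = $20.8976
EOQ₁ = √(2×60,300×148/20.9600) = 922.80  (< 2,030, feasible at tier 1)
EOQ₂ = √(2×60,300×148/20.8976) = 924.18  (< 2,030 → use Q = 2,030 at tier-2 price)
TC(tier 1 (EOQ₁), Q≈922.8) = $7,918,641.95
TC(tier 2, Q≈2,030.0) = $7,901,390.32
Minimum at tier 2: $7,901,390.32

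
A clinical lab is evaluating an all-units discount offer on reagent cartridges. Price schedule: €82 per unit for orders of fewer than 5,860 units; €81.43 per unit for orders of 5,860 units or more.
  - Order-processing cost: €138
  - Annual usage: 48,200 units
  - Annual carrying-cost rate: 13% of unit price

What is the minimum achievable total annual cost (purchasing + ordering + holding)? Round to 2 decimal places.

€3,957,077.77

H₁ = 13%×€82 = €10.6600;  H₂ = 13%×€81.43 = €10.5859
EOQ₁ = √(2×48,200×138/10.6600) = 1,117.12  (< 5,860, feasible at tier 1)
EOQ₂ = √(2×48,200×138/10.5859) = 1,121.02  (< 5,860 → use Q = 5,860 at tier-2 price)
TC(tier 1 (EOQ₁), Q≈1,117.1) = €3,964,308.49
TC(tier 2, Q≈5,860.0) = €3,957,077.77
Minimum at tier 2: €3,957,077.77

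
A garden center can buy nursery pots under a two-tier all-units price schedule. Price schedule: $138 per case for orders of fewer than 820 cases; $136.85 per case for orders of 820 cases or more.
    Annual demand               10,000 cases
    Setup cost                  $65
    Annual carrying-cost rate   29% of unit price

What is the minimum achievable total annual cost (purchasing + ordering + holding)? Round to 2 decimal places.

H₁ = 29%×$138 = $40.0200;  H₂ = 29%×$136.85 = $39.6865
EOQ₁ = √(2×10,000×65/40.0200) = 180.23  (< 820, feasible at tier 1)
EOQ₂ = √(2×10,000×65/39.6865) = 180.99  (< 820 → use Q = 820 at tier-2 price)
TC(tier 1 (EOQ₁), Q≈180.2) = $1,387,212.91
TC(tier 2, Q≈820.0) = $1,385,564.15
Minimum at tier 2: $1,385,564.15

$1,385,564.15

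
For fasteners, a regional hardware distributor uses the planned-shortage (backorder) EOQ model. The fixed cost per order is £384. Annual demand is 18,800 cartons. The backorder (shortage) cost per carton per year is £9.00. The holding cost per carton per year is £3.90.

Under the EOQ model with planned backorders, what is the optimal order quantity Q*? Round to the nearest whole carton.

2,304 cartons

Q* = √(2DS/H) · √((H + b)/b)
   = √(2 × 18,800 × 384 / 3.9) · √((3.9 + 9) / 9)
   = 1,924.098 × 1.1972 ≈ 2,303.57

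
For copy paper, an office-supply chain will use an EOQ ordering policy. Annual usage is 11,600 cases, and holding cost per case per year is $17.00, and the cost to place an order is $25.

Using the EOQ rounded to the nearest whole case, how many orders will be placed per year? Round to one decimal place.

62.7 orders per year

Q* = √(2·D·S / H) = √(2·11,600·25 / 17) = √34,117.6 ≈ 184.71 → Q = 185
N = D/Q = 11,600/185 ≈ 62.703 orders/yr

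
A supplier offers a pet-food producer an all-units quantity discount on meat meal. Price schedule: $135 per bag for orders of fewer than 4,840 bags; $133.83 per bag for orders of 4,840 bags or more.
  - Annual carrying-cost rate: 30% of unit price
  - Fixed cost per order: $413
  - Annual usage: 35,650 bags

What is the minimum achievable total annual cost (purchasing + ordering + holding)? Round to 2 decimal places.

H₁ = 30%×$135 = $40.5000;  H₂ = 30%×$133.83 = $40.1490
EOQ₁ = √(2×35,650×413/40.5000) = 852.69  (< 4,840, feasible at tier 1)
EOQ₂ = √(2×35,650×413/40.1490) = 856.41  (< 4,840 → use Q = 4,840 at tier-2 price)
TC(tier 1 (EOQ₁), Q≈852.7) = $4,847,284.03
TC(tier 2, Q≈4,840.0) = $4,871,242.12
Minimum at tier 1 (EOQ₁): $4,847,284.03

$4,847,284.03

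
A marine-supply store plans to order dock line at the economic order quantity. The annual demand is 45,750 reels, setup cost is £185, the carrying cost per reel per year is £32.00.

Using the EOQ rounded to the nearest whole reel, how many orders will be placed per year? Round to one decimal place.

2DS/H = 2·45,750·185/32 = 528,984.38
EOQ = √528,984.38 ≈ 727.31 → Q = 727
Orders per year = D/Q = 45,750 / 727 = 62.930

62.9 orders per year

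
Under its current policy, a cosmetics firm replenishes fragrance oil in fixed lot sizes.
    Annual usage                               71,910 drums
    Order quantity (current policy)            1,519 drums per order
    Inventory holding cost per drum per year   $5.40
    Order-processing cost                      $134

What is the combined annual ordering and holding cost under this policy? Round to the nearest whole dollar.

Annual ordering cost = (D/Q)·S = (71,910/1,519) × 134 = $6,343.61
Annual holding cost  = (Q/2)·H = (1,519/2) × 5.4 = $4,101.30
Total = $6,343.61 + $4,101.30 = $10,444.91

$10,445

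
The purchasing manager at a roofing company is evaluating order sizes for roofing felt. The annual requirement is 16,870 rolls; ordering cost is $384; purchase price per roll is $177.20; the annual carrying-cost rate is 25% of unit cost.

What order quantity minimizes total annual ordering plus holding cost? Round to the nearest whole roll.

541 rolls

Carrying cost H = $177.2 × 25% = $44.3000/roll/yr
Q* = √(2·D·S / H) = √(2·16,870·384 / 44.3) = √292,464.1 ≈ 540.80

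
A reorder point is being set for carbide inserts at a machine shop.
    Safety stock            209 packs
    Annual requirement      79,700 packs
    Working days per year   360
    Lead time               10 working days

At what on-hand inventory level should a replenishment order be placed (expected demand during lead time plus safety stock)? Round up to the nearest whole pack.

2,423 packs

Daily demand d = 79,700 / 360 = 221.389 packs/day
Demand during lead time = 221.389 × 10 = 2,213.89
Reorder point = 2,213.89 + 209 = 2,422.89 → round up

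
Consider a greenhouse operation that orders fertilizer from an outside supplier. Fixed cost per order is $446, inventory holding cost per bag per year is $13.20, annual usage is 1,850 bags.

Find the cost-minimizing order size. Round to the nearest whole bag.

Optimal lot size Q* = (2 × 1,850 × $446 / $13.2)^½ ≈ 353.57

354 bags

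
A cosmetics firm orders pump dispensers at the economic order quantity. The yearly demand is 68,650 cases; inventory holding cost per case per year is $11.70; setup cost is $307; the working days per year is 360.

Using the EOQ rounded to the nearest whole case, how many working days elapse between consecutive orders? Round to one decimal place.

10.0 days

Q* = √(2·D·S / H) = √(2·68,650·307 / 11.7) = √3,602,658.1 ≈ 1,898.07 → Q = 1,898 cases
Days between orders = 360 / (D/Q) = 360 / 36.170 ≈ 9.953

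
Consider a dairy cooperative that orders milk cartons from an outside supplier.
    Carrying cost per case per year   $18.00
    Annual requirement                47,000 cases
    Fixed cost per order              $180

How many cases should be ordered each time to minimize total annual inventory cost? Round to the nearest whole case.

970 cases

EOQ = √(2DS/H) = √(2 × 47,000 × 180 / 18)
    = √(940,000.00) ≈ 969.54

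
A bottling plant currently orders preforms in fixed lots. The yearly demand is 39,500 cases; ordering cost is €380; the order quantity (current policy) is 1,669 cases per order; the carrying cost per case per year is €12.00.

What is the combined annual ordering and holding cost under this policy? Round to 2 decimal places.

Ordering: D/Q × S = 39,500/1,669 × €380 = €8,993.41
Holding:  Q/2 × H = 1,669/2 × €12 = €10,014.00
Total = €8,993.41 + €10,014.00 = €19,007.41

€19,007.41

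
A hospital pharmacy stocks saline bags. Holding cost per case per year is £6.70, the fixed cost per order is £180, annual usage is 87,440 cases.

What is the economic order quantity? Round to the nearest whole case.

2,168 cases

2DS/H = 2·87,440·180/6.7 = 4,698,268.66
EOQ = √4,698,268.66 ≈ 2,167.55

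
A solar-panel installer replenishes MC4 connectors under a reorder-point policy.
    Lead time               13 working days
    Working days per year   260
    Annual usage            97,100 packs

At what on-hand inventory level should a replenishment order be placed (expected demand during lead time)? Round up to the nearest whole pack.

Daily demand d = 97,100 / 260 = 373.462 packs/day
Demand during lead time = 373.462 × 13 = 4,855.00
Reorder point = 4,855.00 → round up

4,855 packs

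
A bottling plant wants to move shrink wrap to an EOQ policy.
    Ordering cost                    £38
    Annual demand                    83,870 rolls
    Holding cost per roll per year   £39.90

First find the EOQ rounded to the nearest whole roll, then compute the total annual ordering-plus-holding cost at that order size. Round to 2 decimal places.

£15,947.65

EOQ = √(2DS/H) = √(2 × 83,870 × 38 / 39.9)
    = √(159,752.38) ≈ 399.69 → Q = 400 rolls
Ordering: D/Q × S = 83,870/400 × £38 = £7,967.65
Holding:  Q/2 × H = 400/2 × £39.9 = £7,980.00
Total = £7,967.65 + £7,980.00 = £15,947.65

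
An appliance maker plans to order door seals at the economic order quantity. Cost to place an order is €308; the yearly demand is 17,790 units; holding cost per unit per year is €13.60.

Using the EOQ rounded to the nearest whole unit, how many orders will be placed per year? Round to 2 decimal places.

19.81 orders per year

Q* = √(2·D·S / H) = √(2·17,790·308 / 13.6) = √805,782.4 ≈ 897.65 → Q = 898
Orders per year = D/Q = 17,790 / 898 = 19.811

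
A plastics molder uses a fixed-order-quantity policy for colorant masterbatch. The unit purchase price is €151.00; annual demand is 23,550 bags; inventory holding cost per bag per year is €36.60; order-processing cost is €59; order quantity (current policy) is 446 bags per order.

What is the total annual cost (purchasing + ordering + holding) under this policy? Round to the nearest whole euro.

€3,567,327

Annual ordering cost = (D/Q)·S = (23,550/446) × 59 = €3,115.36
Annual holding cost  = (Q/2)·H = (446/2) × 36.6 = €8,161.80
Purchase cost = D·C = 23,550 × 151 = €3,556,050.00
Total = €3,115.36 + €8,161.80 + €3,556,050.00 = €3,567,327.16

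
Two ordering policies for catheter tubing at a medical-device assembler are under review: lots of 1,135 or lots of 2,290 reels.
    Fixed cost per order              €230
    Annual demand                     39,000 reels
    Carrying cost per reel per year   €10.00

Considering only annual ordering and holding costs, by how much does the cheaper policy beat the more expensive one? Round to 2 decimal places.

For each Q, cost = (D/Q)·S + (Q/2)·H.
TC(1,135) = (39,000/1,135)×230 + (1,135/2)×10 = €13,578.08
TC(2,290) = (39,000/2,290)×230 + (2,290/2)×10 = €15,367.03
|ΔTC| = |€13,578.08 − €15,367.03| = €1,788.95

€1,788.95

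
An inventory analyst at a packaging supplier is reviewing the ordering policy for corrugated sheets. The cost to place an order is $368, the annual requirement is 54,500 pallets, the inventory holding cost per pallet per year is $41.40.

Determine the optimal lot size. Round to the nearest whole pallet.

Optimal lot size Q* = (2 × 54,500 × $368 / $41.4)^½ ≈ 984.32

984 pallets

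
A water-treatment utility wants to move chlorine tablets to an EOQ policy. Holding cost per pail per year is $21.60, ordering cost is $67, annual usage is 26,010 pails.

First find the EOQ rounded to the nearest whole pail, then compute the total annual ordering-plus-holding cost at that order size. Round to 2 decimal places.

Optimal lot size Q* = (2 × 26,010 × $67 / $21.6)^½ ≈ 401.69 → Q = 402 pails
Annual ordering cost = (D/Q)·S = (26,010/402) × 67 = $4,335.00
Annual holding cost  = (Q/2)·H = (402/2) × 21.6 = $4,341.60
Total = $4,335.00 + $4,341.60 = $8,676.60

$8,676.60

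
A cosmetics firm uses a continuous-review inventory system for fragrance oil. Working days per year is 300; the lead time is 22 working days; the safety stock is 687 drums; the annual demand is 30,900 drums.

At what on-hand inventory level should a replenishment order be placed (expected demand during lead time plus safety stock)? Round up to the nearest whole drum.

Daily demand d = 30,900 / 300 = 103.000 drums/day
Demand during lead time = 103.000 × 22 = 2,266.00
Reorder point = 2,266.00 + 687 = 2,953.00 → round up

2,953 drums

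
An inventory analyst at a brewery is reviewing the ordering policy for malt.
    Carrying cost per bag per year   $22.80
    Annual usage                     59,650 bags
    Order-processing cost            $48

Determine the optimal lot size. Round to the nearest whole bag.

501 bags

Optimal lot size Q* = (2 × 59,650 × $48 / $22.8)^½ ≈ 501.16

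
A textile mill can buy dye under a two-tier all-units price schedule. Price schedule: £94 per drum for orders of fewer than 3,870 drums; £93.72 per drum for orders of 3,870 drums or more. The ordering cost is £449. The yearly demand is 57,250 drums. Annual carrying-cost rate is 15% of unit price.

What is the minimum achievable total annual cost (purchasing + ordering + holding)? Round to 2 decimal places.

H₁ = 15%×£94 = £14.1000;  H₂ = 15%×£93.72 = £14.0580
EOQ₁ = √(2×57,250×449/14.1000) = 1,909.49  (< 3,870, feasible at tier 1)
EOQ₂ = √(2×57,250×449/14.0580) = 1,912.34  (< 3,870 → use Q = 3,870 at tier-2 price)
TC(tier 1 (EOQ₁), Q≈1,909.5) = £5,408,423.75
TC(tier 2, Q≈3,870.0) = £5,399,314.41
Minimum at tier 2: £5,399,314.41

£5,399,314.41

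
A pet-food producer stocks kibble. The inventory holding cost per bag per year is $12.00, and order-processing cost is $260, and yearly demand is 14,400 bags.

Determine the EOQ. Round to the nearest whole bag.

Optimal lot size Q* = (2 × 14,400 × $260 / $12)^½ ≈ 789.94

790 bags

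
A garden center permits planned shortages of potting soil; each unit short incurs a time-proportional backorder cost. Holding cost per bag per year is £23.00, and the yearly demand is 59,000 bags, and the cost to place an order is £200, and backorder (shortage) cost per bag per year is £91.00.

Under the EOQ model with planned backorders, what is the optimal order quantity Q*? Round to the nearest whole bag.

Q* = √(2DS/H) · √((H + b)/b)
   = √(2 × 59,000 × 200 / 23) · √((23 + 91) / 91)
   = 1,012.960 × 1.1193 ≈ 1,133.77

1,134 bags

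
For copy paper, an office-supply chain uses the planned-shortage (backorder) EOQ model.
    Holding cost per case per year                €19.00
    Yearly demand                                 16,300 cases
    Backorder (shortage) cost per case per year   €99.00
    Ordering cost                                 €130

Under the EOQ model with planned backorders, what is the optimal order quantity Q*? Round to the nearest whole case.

Basic EOQ = √(2·16,300·130/19) = 472.284
Backorder adjustment √((H+b)/b) = √((19+99)/99) = 1.0918
Q* = 472.284 × 1.0918 ≈ 515.62

516 cases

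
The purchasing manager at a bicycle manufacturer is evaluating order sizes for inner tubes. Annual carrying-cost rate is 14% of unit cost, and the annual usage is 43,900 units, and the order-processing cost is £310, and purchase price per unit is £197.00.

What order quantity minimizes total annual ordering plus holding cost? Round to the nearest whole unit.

Carrying cost H = £197 × 14% = £27.5800/unit/yr
Optimal lot size Q* = (2 × 43,900 × £310 / £27.58)^½ ≈ 993.42

993 units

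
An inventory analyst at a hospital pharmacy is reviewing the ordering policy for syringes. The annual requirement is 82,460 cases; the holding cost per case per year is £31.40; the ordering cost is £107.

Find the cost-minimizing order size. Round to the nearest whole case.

750 cases

EOQ = √(2DS/H) = √(2 × 82,460 × 107 / 31.4)
    = √(561,988.54) ≈ 749.66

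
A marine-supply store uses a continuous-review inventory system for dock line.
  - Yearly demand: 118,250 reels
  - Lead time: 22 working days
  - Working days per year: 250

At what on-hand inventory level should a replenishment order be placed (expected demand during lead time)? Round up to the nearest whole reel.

Daily demand d = 118,250 / 250 = 473.000 reels/day
Demand during lead time = 473.000 × 22 = 10,406.00
Reorder point = 10,406.00 → round up

10,406 reels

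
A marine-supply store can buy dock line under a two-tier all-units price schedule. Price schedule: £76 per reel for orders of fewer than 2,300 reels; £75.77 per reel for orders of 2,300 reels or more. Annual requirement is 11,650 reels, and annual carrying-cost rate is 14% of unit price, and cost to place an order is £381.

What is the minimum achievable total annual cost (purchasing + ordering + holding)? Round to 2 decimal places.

£895,118.77

H₁ = 14%×£76 = £10.6400;  H₂ = 14%×£75.77 = £10.6078
EOQ₁ = √(2×11,650×381/10.6400) = 913.42  (< 2,300, feasible at tier 1)
EOQ₂ = √(2×11,650×381/10.6078) = 914.80  (< 2,300 → use Q = 2,300 at tier-2 price)
TC(tier 1 (EOQ₁), Q≈913.4) = £895,118.77
TC(tier 2, Q≈2,300.0) = £896,849.32
Minimum at tier 1 (EOQ₁): £895,118.77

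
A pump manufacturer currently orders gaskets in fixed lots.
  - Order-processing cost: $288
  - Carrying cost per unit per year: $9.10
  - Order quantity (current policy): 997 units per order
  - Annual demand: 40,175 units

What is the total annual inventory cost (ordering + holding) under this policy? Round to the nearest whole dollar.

$16,142

Ordering: D/Q × S = 40,175/997 × $288 = $11,605.22
Holding:  Q/2 × H = 997/2 × $9.1 = $4,536.35
Total = $11,605.22 + $4,536.35 = $16,141.57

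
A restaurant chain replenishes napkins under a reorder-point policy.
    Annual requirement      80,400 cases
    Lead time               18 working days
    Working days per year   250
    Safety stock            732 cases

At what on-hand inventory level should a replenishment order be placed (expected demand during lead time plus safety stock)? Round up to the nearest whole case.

Daily demand d = 80,400 / 250 = 321.600 cases/day
Demand during lead time = 321.600 × 18 = 5,788.80
Reorder point = 5,788.80 + 732 = 6,520.80 → round up

6,521 cases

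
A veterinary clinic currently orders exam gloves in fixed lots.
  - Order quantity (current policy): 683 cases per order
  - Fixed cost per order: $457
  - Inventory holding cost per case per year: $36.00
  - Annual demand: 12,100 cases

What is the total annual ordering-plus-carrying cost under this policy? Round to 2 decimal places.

$20,390.19

Ordering: D/Q × S = 12,100/683 × $457 = $8,096.19
Holding:  Q/2 × H = 683/2 × $36 = $12,294.00
Total = $8,096.19 + $12,294.00 = $20,390.19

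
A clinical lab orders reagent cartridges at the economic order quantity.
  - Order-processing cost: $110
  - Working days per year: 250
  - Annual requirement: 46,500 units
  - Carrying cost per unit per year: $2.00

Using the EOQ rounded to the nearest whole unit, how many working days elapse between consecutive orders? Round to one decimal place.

Optimal lot size Q* = (2 × 46,500 × $110 / $2)^½ ≈ 2,261.64 → Q = 2,262 units
Cycle time = (working days × Q)/D = (250 × 2,262) / 46,500 = 12.161 days

12.2 days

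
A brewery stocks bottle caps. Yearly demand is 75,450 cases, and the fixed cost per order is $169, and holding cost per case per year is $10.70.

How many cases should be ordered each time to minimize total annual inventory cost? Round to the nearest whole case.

EOQ = √(2DS/H) = √(2 × 75,450 × 169 / 10.7)
    = √(2,383,373.83) ≈ 1,543.82

1,544 cases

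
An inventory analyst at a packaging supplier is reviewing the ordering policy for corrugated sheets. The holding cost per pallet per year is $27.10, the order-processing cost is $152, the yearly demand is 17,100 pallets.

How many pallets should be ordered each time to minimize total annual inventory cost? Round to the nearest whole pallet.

438 pallets

2DS/H = 2·17,100·152/27.1 = 191,822.88
EOQ = √191,822.88 ≈ 437.98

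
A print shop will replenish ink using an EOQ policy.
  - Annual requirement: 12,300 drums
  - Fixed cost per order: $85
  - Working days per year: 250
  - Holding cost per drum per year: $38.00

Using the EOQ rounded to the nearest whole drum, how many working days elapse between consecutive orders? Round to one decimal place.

4.8 days

EOQ = √(2DS/H) = √(2 × 12,300 × 85 / 38)
    = √(55,026.32) ≈ 234.58 → Q = 235 drums
Days between orders = 250 / (D/Q) = 250 / 52.340 ≈ 4.776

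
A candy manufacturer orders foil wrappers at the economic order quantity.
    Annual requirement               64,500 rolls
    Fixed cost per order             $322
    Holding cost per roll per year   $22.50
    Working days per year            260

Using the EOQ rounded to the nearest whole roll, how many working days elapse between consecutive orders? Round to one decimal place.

Q* = √(2·D·S / H) = √(2·64,500·322 / 22.5) = √1,846,133.3 ≈ 1,358.72 → Q = 1,359 rolls
T = Q/D × 260 days = 1,359/64,500 × 260 = 5.478 days

5.5 days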